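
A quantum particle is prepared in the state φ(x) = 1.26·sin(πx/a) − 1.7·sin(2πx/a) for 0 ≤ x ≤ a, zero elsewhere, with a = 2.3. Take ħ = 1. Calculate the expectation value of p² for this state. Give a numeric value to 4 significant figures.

p² φ = −ħ² d²φ/dx²; ⟨p²⟩ = −ħ² ∫ φ*·φ'' dx / ∫|φ|² dx.
d²/dx² sin(jπx/a) = −(jπ/a)²·sin(jπx/a); on 0 ≤ x ≤ a, ∫sin²(jπx/a) dx = a/2 and ∫sin(jπx/a)·sin(lπx/a) dx = 0 for j ≠ l, so only diagonal terms survive in ∫|φ|² and ∫φ·φ″; ∫φ·φ′ dx = [φ²/2] between the walls = 0.
State is unnormalized: ∫|φ|² dx = 5.1492, and ∫φ*·(−ħ² φ'') dx = 28.209, so ⟨p²⟩ = 28.209 / 5.1492.
⟨p²⟩ = 5.4783.

5.478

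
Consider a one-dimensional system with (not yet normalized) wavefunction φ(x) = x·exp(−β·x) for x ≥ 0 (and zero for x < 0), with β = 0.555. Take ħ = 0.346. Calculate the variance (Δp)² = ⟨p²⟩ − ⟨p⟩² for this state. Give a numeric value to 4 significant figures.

Compute ⟨p⟩ and ⟨p²⟩ separately; (Δp)² = ⟨p²⟩ − ⟨p⟩².
Differentiate x·exp(−β·x) with the product rule; every integrand then reduces to terms xʲ·e^(−2βx) on [0, ∞), with ∫₀^∞ xʲ·e^(−2βx) dx = j!/(2β)^(j+1).
Normalization: ∫|φ|² dx = 1.4624.
⟨p⟩ = 0.0000 and ⟨p²⟩ = 0.036876.
(Δp)² = 0.036876 − (0.0000)² = 0.036876.

0.03688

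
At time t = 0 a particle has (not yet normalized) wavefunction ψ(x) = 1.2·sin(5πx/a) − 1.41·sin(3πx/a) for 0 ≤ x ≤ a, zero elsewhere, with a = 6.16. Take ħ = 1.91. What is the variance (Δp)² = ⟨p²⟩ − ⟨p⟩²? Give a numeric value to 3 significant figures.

14.9

Compute ⟨p⟩ and ⟨p²⟩ separately; (Δp)² = ⟨p²⟩ − ⟨p⟩².
d²/dx² sin(jπx/a) = −(jπ/a)²·sin(jπx/a); on 0 ≤ x ≤ a, ∫sin²(jπx/a) dx = a/2 and ∫sin(jπx/a)·sin(lπx/a) dx = 0 for j ≠ l, so only diagonal terms survive in ∫|ψ|² and ∫ψ·ψ″; ∫ψ·ψ′ dx = [ψ²/2] between the walls = 0.
Normalization: ∫|ψ|² dx = 10.559.
⟨p⟩ = 0.0000 and ⟨p²⟩ = 14.917.
(Δp)² = 14.917 − (0.0000)² = 14.917.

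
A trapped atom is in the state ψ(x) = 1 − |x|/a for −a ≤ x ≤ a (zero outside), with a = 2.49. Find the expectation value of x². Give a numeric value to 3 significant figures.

⟨x²⟩ = ∫ x²·|ψ|² dx / ∫|ψ|² dx (integrals over the domain).
ψ is even, so ∫ over [−a, a] = 2∫₀ᵃ with ψ = 1 − x/a there: ∫₀ᵃ (1 − x/a)² dx = a/3, ∫₀ᵃ x²(1 − x/a)² dx = a³/30, ∫₀ᵃ x⁴(1 − x/a)² dx = a⁵/105.
State is unnormalized: ∫|ψ|² dx = 1.6600, and ∫ψ*·x²·ψ dx = 1.0292, so ⟨x²⟩ = 1.0292 / 1.6600.
⟨x²⟩ = 0.62001.

0.620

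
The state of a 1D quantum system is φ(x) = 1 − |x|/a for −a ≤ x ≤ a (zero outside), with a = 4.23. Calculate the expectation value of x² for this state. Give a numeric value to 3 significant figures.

⟨x²⟩ = ∫ x²·|φ|² dx / ∫|φ|² dx (integrals over the domain).
φ is even, so ∫ over [−a, a] = 2∫₀ᵃ with φ = 1 − x/a there: ∫₀ᵃ (1 − x/a)² dx = a/3, ∫₀ᵃ x²(1 − x/a)² dx = a³/30, ∫₀ᵃ x⁴(1 − x/a)² dx = a⁵/105.
State is unnormalized: ∫|φ|² dx = 2.8200, and ∫φ*·x²·φ dx = 5.0458, so ⟨x²⟩ = 5.0458 / 2.8200.
⟨x²⟩ = 1.7893.

1.79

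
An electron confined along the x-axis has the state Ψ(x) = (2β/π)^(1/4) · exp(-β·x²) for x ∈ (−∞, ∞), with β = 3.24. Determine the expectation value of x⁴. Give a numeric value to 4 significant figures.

0.01786

⟨x⁴⟩ = ∫ x⁴·|Ψ|² dx (integrals over the domain).
Gaussian moments: ∫x^(2j)·e^(−2βx²) dx = (2j−1)!!/(4β)^j · √(π/(2β)), odd powers integrate to 0; here √(π/(2β)) = 0.69629.
⟨x⁴⟩ = 0.017861.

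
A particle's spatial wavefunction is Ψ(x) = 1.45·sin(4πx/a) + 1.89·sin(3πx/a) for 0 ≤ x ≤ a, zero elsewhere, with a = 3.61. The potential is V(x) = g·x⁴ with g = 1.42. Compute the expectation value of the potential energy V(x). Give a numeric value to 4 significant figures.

10.88

⟨V⟩ = ∫ V(x)·|Ψ|² dx / ∫|Ψ|² dx.
On 0 ≤ x ≤ a (j ≠ l): ∫sin²(jπx/a) dx = a/2, ∫sin(jπx/a)·sin(lπx/a) dx = 0; diagonal moments ∫x·sin²(jπx/a) dx = a²/4, ∫x²·sin²(jπx/a) dx = a³·(1/6 − 1/(4j²π²)); cross terms ∫x·sin(jπx/a)·sin(lπx/a) dx = 0 for j + l even and −4jla²/(π²(j² − l²)²) for j + l odd, ∫x²·sin(jπx/a)·sin(lπx/a) dx = (−1)^(j+l)·4jla³/(π²(j² − l²)²); higher powers the same way via product-to-sum and parts.
State is unnormalized: ∫|Ψ|² dx = 10.243, and ∫Ψ*·V(x)·Ψ dx = 111.45, so ⟨V⟩ = 111.45 / 10.243.
⟨V⟩ = 10.881.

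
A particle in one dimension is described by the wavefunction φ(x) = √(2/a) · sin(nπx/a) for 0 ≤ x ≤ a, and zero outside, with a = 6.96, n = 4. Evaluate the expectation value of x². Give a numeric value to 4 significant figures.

⟨x²⟩ = ∫ x²·|φ|² dx (integrals over the domain).
With sin²θ = (1 − cos2θ)/2 on 0 ≤ x ≤ a: ∫sin²(nπx/a) dx = a/2, ∫x·sin²(nπx/a) dx = a²/4, ∫x²·sin²(nπx/a) dx = a³·(1/6 − 1/(4n²π²)); higher powers xᵏ the same way, integrating xᵏ·cos(2nπx/a) by parts.
⟨x²⟩ = 15.994.

15.99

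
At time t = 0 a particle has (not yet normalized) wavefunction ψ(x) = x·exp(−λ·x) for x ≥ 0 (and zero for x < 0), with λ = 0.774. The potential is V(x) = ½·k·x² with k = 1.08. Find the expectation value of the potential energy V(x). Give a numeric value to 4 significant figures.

⟨V⟩ = ∫ V(x)·|ψ|² dx / ∫|ψ|² dx.
Every integrand reduces to terms xʲ·e^(−2λx) on [0, ∞); use ∫₀^∞ xʲ·e^(−2λx) dx = j!/(2λ)^(j+1).
State is unnormalized: ∫|ψ|² dx = 0.53916, and ∫ψ*·V(x)·ψ dx = 1.4580, so ⟨V⟩ = 1.4580 / 0.53916.
⟨V⟩ = 2.7042.

2.704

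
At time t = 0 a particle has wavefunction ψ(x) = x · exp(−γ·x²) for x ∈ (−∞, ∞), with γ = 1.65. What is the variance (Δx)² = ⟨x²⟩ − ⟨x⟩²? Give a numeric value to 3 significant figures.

Compute ⟨x⟩ and ⟨x²⟩ separately, then (Δx)² = ⟨x²⟩ − ⟨x⟩².
Expand each integrand as polynomial × e^(−2γx²) and use ∫x^(2j)·e^(−2γx²) dx = (2j−1)!!/(4γ)^j · √(π/(2γ)), odd powers → 0; here √(π/(2γ)) = 0.97570.
Normalization: ∫|ψ|² dx = 0.14783.
⟨x⟩ = 0.0000 and ⟨x²⟩ = 0.45455.
(Δx)² = 0.45455 − (0.0000)² = 0.45455.

0.455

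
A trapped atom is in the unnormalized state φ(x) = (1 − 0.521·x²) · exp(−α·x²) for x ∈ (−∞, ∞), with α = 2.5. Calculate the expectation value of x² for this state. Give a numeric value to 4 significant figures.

⟨x²⟩ = ∫ x²·|φ|² dx / ∫|φ|² dx (integrals over the domain).
Expand each integrand as polynomial × e^(−2αx²) and use ∫x^(2j)·e^(−2αx²) dx = (2j−1)!!/(4α)^j · √(π/(2α)), odd powers → 0; here √(π/(2α)) = 0.79267.
State is unnormalized: ∫|φ|² dx = 0.71652, and ∫φ*·x²·φ dx = 0.057715, so ⟨x²⟩ = 0.057715 / 0.71652.
⟨x²⟩ = 0.080549.

0.08055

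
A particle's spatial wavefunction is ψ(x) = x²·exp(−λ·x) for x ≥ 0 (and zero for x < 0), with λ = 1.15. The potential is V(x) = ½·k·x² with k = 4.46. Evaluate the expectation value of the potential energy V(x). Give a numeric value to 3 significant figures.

⟨V⟩ = ∫ V(x)·|ψ|² dx / ∫|ψ|² dx.
Every integrand reduces to terms xʲ·e^(−2λx) on [0, ∞); use ∫₀^∞ xʲ·e^(−2λx) dx = j!/(2λ)^(j+1).
State is unnormalized: ∫|ψ|² dx = 0.37288, and ∫ψ*·V(x)·ψ dx = 4.7157, so ⟨V⟩ = 4.7157 / 0.37288.
⟨V⟩ = 12.647.

12.6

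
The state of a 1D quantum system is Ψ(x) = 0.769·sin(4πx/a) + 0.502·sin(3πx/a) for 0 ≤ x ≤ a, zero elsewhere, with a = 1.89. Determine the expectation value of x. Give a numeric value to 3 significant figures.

0.602

⟨x⟩ = ∫ x·|Ψ|² dx / ∫|Ψ|² dx (integrals over the domain).
On 0 ≤ x ≤ a (j ≠ l): ∫sin²(jπx/a) dx = a/2, ∫sin(jπx/a)·sin(lπx/a) dx = 0; diagonal moments ∫x·sin²(jπx/a) dx = a²/4, ∫x²·sin²(jπx/a) dx = a³·(1/6 − 1/(4j²π²)); cross terms ∫x·sin(jπx/a)·sin(lπx/a) dx = 0 for j + l even and −4jla²/(π²(j² − l²)²) for j + l odd, ∫x²·sin(jπx/a)·sin(lπx/a) dx = (−1)^(j+l)·4jla³/(π²(j² − l²)²); higher powers the same way via product-to-sum and parts.
State is unnormalized: ∫|Ψ|² dx = 0.79698, and ∫Ψ*·x·Ψ dx = 0.47941, so ⟨x⟩ = 0.47941 / 0.79698.
⟨x⟩ = 0.60154.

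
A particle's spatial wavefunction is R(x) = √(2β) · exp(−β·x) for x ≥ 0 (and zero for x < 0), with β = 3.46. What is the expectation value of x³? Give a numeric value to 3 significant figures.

⟨x³⟩ = ∫ x³·|R|² dx (integrals over the domain).
Every integrand reduces to terms xʲ·e^(−2βx) on [0, ∞); use ∫₀^∞ xʲ·e^(−2βx) dx = j!/(2β)^(j+1).
⟨x³⟩ = 0.018106.

0.0181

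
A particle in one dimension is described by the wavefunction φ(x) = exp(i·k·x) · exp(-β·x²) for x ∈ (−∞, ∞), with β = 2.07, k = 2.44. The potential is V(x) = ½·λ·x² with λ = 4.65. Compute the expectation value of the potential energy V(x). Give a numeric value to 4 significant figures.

0.2808

⟨V⟩ = ∫ V(x)·|φ|² dx / ∫|φ|² dx.
Gaussian moments: ∫x^(2j)·e^(−2βx²) dx = (2j−1)!!/(4β)^j · √(π/(2β)), odd powers integrate to 0; here √(π/(2β)) = 0.87111.
State is unnormalized: ∫|φ|² dx = 0.87111, and ∫φ*·V(x)·φ dx = 0.24461, so ⟨V⟩ = 0.24461 / 0.87111.
⟨V⟩ = 0.28080.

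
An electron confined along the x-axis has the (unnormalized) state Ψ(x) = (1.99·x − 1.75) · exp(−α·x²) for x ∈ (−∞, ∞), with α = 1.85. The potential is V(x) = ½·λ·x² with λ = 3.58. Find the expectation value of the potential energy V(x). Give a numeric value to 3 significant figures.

⟨V⟩ = ∫ V(x)·|Ψ|² dx / ∫|Ψ|² dx.
Expand each integrand as polynomial × e^(−2αx²) and use ∫x^(2j)·e^(−2αx²) dx = (2j−1)!!/(4α)^j · √(π/(2α)), odd powers → 0; here √(π/(2α)) = 0.92145.
State is unnormalized: ∫|Ψ|² dx = 3.3151, and ∫Ψ*·V(x)·Ψ dx = 1.0404, so ⟨V⟩ = 1.0404 / 3.3151.
⟨V⟩ = 0.31385.

0.314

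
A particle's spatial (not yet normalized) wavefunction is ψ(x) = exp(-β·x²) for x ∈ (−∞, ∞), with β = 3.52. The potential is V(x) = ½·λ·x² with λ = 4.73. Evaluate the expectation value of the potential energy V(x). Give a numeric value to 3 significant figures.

0.168

⟨V⟩ = ∫ V(x)·|ψ|² dx / ∫|ψ|² dx.
Gaussian moments: ∫x^(2j)·e^(−2βx²) dx = (2j−1)!!/(4β)^j · √(π/(2β)), odd powers integrate to 0; here √(π/(2β)) = 0.66802.
State is unnormalized: ∫|ψ|² dx = 0.66802, and ∫ψ*·V(x)·ψ dx = 0.11221, so ⟨V⟩ = 0.11221 / 0.66802.
⟨V⟩ = 0.16797.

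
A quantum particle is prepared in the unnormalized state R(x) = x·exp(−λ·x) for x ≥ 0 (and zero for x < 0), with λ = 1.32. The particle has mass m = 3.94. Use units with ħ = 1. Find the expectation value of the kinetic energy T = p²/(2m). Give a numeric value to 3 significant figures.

0.221

T = −(ħ²/2m) d²/dx², so ⟨T⟩ = −(ħ²/2m) ∫ R*·R'' dx / ∫|R|² dx; with m = 3.94.
Differentiate x·exp(−λ·x) with the product rule; every integrand then reduces to terms xʲ·e^(−2λx) on [0, ∞), with ∫₀^∞ xʲ·e^(−2λx) dx = j!/(2λ)^(j+1).
State is unnormalized: ∫|R|² dx = 0.10870, and ∫R*·(−ħ²/2m · R'') dx = 0.024035, so ⟨T⟩ = 0.024035 / 0.10870.
⟨T⟩ = 0.22112.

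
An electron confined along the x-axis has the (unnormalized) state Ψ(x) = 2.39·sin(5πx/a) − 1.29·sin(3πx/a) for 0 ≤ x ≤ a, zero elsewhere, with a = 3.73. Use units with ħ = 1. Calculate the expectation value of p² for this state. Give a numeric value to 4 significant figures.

15.17

p² Ψ = −ħ² d²Ψ/dx²; ⟨p²⟩ = −ħ² ∫ Ψ*·Ψ'' dx / ∫|Ψ|² dx.
d²/dx² sin(jπx/a) = −(jπ/a)²·sin(jπx/a); on 0 ≤ x ≤ a, ∫sin²(jπx/a) dx = a/2 and ∫sin(jπx/a)·sin(lπx/a) dx = 0 for j ≠ l, so only diagonal terms survive in ∫|Ψ|² and ∫Ψ·Ψ″; ∫Ψ·Ψ′ dx = [Ψ²/2] between the walls = 0.
State is unnormalized: ∫|Ψ|² dx = 13.757, and ∫Ψ*·(−ħ² Ψ'') dx = 208.74, so ⟨p²⟩ = 208.74 / 13.757.
⟨p²⟩ = 15.174.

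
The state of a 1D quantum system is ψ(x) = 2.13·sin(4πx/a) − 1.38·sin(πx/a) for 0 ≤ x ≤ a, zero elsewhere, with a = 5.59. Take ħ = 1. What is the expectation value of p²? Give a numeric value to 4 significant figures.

p² ψ = −ħ² d²ψ/dx²; ⟨p²⟩ = −ħ² ∫ ψ*·ψ'' dx / ∫|ψ|² dx.
d²/dx² sin(jπx/a) = −(jπ/a)²·sin(jπx/a); on 0 ≤ x ≤ a, ∫sin²(jπx/a) dx = a/2 and ∫sin(jπx/a)·sin(lπx/a) dx = 0 for j ≠ l, so only diagonal terms survive in ∫|ψ|² and ∫ψ·ψ″; ∫ψ·ψ′ dx = [ψ²/2] between the walls = 0.
State is unnormalized: ∫|ψ|² dx = 18.003, and ∫ψ*·(−ħ² ψ'') dx = 65.763, so ⟨p²⟩ = 65.763 / 18.003.
⟨p²⟩ = 3.6528.

3.653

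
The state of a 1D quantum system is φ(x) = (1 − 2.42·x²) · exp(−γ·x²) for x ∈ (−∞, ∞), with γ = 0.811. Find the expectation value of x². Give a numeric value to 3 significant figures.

1.28

⟨x²⟩ = ∫ x²·|φ|² dx / ∫|φ|² dx (integrals over the domain).
Expand each integrand as polynomial × e^(−2γx²) and use ∫x^(2j)·e^(−2γx²) dx = (2j−1)!!/(4γ)^j · √(π/(2γ)), odd powers → 0; here √(π/(2γ)) = 1.3917.
State is unnormalized: ∫|φ|² dx = 1.6388, and ∫φ*·x²·φ dx = 2.0900, so ⟨x²⟩ = 2.0900 / 1.6388.
⟨x²⟩ = 1.2753.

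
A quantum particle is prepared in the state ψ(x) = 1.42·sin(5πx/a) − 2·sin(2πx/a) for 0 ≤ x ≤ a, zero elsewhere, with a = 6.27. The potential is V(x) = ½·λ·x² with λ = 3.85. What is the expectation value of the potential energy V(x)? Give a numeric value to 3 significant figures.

25.9

⟨V⟩ = ∫ V(x)·|ψ|² dx / ∫|ψ|² dx.
On 0 ≤ x ≤ a (j ≠ l): ∫sin²(jπx/a) dx = a/2, ∫sin(jπx/a)·sin(lπx/a) dx = 0; diagonal moments ∫x·sin²(jπx/a) dx = a²/4, ∫x²·sin²(jπx/a) dx = a³·(1/6 − 1/(4j²π²)); cross terms ∫x·sin(jπx/a)·sin(lπx/a) dx = 0 for j + l even and −4jla²/(π²(j² − l²)²) for j + l odd, ∫x²·sin(jπx/a)·sin(lπx/a) dx = (−1)^(j+l)·4jla³/(π²(j² − l²)²); higher powers the same way via product-to-sum and parts.
State is unnormalized: ∫|ψ|² dx = 18.861, and ∫ψ*·V(x)·ψ dx = 487.57, so ⟨V⟩ = 487.57 / 18.861.
⟨V⟩ = 25.850.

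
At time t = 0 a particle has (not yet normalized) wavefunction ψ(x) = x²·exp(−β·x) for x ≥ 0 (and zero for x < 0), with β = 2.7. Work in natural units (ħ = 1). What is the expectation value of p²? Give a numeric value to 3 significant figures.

p² ψ = −ħ² d²ψ/dx²; ⟨p²⟩ = −ħ² ∫ ψ*·ψ'' dx / ∫|ψ|² dx.
Differentiate x²·exp(−β·x) with the product rule; every integrand then reduces to terms xʲ·e^(−2βx) on [0, ∞), with ∫₀^∞ xʲ·e^(−2βx) dx = j!/(2β)^(j+1).
State is unnormalized: ∫|ψ|² dx = 0.0052269, and ∫ψ*·(−ħ² ψ'') dx = 0.012701, so ⟨p²⟩ = 0.012701 / 0.0052269.
⟨p²⟩ = 2.4300.

2.43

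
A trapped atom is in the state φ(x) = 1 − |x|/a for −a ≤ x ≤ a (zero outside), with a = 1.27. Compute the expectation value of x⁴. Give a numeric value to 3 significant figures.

0.0743

⟨x⁴⟩ = ∫ x⁴·|φ|² dx / ∫|φ|² dx (integrals over the domain).
φ is even, so ∫ over [−a, a] = 2∫₀ᵃ with φ = 1 − x/a there: ∫₀ᵃ (1 − x/a)² dx = a/3, ∫₀ᵃ x²(1 − x/a)² dx = a³/30, ∫₀ᵃ x⁴(1 − x/a)² dx = a⁵/105.
State is unnormalized: ∫|φ|² dx = 0.84667, and ∫φ*·x⁴·φ dx = 0.062930, so ⟨x⁴⟩ = 0.062930 / 0.84667.
⟨x⁴⟩ = 0.074327.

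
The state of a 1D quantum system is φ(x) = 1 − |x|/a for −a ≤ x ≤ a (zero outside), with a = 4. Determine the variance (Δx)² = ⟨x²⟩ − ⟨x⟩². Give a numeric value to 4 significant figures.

Compute ⟨x⟩ and ⟨x²⟩ separately, then (Δx)² = ⟨x²⟩ − ⟨x⟩².
φ is even, so ∫ over [−a, a] = 2∫₀ᵃ with φ = 1 − x/a there: ∫₀ᵃ (1 − x/a)² dx = a/3, ∫₀ᵃ x²(1 − x/a)² dx = a³/30, ∫₀ᵃ x⁴(1 − x/a)² dx = a⁵/105.
Normalization: ∫|φ|² dx = 2.6667.
⟨x⟩ = 0.0000 and ⟨x²⟩ = 1.6000.
(Δx)² = 1.6000 − (0.0000)² = 1.6000.

1.600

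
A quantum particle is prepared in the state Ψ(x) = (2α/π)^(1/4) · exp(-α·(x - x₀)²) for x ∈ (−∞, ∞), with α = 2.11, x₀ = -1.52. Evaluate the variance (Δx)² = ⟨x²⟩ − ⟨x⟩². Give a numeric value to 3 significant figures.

0.118

Compute ⟨x⟩ and ⟨x²⟩ separately, then (Δx)² = ⟨x²⟩ − ⟨x⟩².
Gaussian moments (u = x − x₀): ∫u^(2j)·e^(−2αu²) du = (2j−1)!!/(4α)^j · √(π/(2α)), odd powers integrate to 0; here √(π/(2α)) = 0.86282.
⟨x⟩ = -1.5200 and ⟨x²⟩ = 2.4289.
(Δx)² = 2.4289 − (-1.5200)² = 0.11848.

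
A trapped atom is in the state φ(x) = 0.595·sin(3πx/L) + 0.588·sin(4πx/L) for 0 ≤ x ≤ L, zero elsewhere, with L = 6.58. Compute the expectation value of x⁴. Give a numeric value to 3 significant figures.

⟨x⁴⟩ = ∫ x⁴·|φ|² dx / ∫|φ|² dx (integrals over the domain).
On 0 ≤ x ≤ L (j ≠ l): ∫sin²(jπx/L) dx = L/2, ∫sin(jπx/L)·sin(lπx/L) dx = 0; diagonal moments ∫x·sin²(jπx/L) dx = L²/4, ∫x²·sin²(jπx/L) dx = L³·(1/6 − 1/(4j²π²)); cross terms ∫x·sin(jπx/L)·sin(lπx/L) dx = 0 for j + l even and −4jlL²/(π²(j² − l²)²) for j + l odd, ∫x²·sin(jπx/L)·sin(lπx/L) dx = (−1)^(j+l)·4jlL³/(π²(j² − l²)²); higher powers the same way via product-to-sum and parts.
State is unnormalized: ∫|φ|² dx = 2.3022, and ∫φ*·x⁴·φ dx = 175.13, so ⟨x⁴⟩ = 175.13 / 2.3022.
⟨x⁴⟩ = 76.069.

76.1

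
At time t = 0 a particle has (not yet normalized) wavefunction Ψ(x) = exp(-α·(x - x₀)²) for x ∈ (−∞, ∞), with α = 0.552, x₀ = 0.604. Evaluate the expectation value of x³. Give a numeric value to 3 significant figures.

⟨x³⟩ = ∫ x³·|Ψ|² dx / ∫|Ψ|² dx (integrals over the domain).
Gaussian moments (u = x − x₀): ∫u^(2j)·e^(−2αu²) du = (2j−1)!!/(4α)^j · √(π/(2α)), odd powers integrate to 0; here √(π/(2α)) = 1.6869.
State is unnormalized: ∫|Ψ|² dx = 1.6869, and ∫Ψ*·x³·Ψ dx = 1.7561, so ⟨x³⟩ = 1.7561 / 1.6869.
⟨x³⟩ = 1.0410.

1.04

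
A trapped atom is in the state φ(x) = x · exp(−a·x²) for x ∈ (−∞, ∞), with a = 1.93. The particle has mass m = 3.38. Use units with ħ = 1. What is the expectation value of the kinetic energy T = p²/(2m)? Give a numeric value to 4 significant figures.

T = −(ħ²/2m) d²/dx², so ⟨T⟩ = −(ħ²/2m) ∫ φ*·φ'' dx / ∫|φ|² dx; with m = 3.38.
Expand each integrand as polynomial × e^(−2ax²) and use ∫x^(2j)·e^(−2ax²) dx = (2j−1)!!/(4a)^j · √(π/(2a)), odd powers → 0; here √(π/(2a)) = 0.90216. Differentiate with the product rule, d/dx e^(−ax²) = −2ax·e^(−ax²).
State is unnormalized: ∫|φ|² dx = 0.11686, and ∫φ*·(−ħ²/2m · φ'') dx = 0.10009, so ⟨T⟩ = 0.10009 / 0.11686.
⟨T⟩ = 0.85651.

0.8565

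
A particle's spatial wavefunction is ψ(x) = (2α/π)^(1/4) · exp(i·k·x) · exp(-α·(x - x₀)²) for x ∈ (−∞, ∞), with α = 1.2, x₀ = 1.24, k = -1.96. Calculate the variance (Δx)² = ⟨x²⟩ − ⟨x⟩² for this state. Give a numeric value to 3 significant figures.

Compute ⟨x⟩ and ⟨x²⟩ separately, then (Δx)² = ⟨x²⟩ − ⟨x⟩².
Gaussian moments (u = x − x₀): ∫u^(2j)·e^(−2αu²) du = (2j−1)!!/(4α)^j · √(π/(2α)), odd powers integrate to 0; here √(π/(2α)) = 1.1441.
⟨x⟩ = 1.2400 and ⟨x²⟩ = 1.7459.
(Δx)² = 1.7459 − (1.2400)² = 0.20833.

0.208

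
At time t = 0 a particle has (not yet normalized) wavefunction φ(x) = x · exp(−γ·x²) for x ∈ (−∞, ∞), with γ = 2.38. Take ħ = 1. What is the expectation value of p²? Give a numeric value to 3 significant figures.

p² φ = −ħ² d²φ/dx²; ⟨p²⟩ = −ħ² ∫ φ*·φ'' dx / ∫|φ|² dx.
Expand each integrand as polynomial × e^(−2γx²) and use ∫x^(2j)·e^(−2γx²) dx = (2j−1)!!/(4γ)^j · √(π/(2γ)), odd powers → 0; here √(π/(2γ)) = 0.81240. Differentiate with the product rule, d/dx e^(−γx²) = −2γx·e^(−γx²).
State is unnormalized: ∫|φ|² dx = 0.085336, and ∫φ*·(−ħ² φ'') dx = 0.60930, so ⟨p²⟩ = 0.60930 / 0.085336.
⟨p²⟩ = 7.1400.

7.14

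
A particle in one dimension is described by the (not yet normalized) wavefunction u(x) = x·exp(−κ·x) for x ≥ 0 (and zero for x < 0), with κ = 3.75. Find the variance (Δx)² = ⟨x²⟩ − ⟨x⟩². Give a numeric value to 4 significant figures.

Compute ⟨x⟩ and ⟨x²⟩ separately, then (Δx)² = ⟨x²⟩ − ⟨x⟩².
Every integrand reduces to terms xʲ·e^(−2κx) on [0, ∞); use ∫₀^∞ xʲ·e^(−2κx) dx = j!/(2κ)^(j+1).
Normalization: ∫|u|² dx = 0.0047407.
⟨x⟩ = 0.40000 and ⟨x²⟩ = 0.21333.
(Δx)² = 0.21333 − (0.40000)² = 0.053333.

0.05333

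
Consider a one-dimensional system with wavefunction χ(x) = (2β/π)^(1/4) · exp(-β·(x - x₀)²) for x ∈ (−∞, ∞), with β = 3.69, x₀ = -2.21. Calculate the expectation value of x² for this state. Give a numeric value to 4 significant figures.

4.952

⟨x²⟩ = ∫ x²·|χ|² dx (integrals over the domain).
Gaussian moments (u = x − x₀): ∫u^(2j)·e^(−2βu²) du = (2j−1)!!/(4β)^j · √(π/(2β)), odd powers integrate to 0; here √(π/(2β)) = 0.65245.
⟨x²⟩ = 4.9519.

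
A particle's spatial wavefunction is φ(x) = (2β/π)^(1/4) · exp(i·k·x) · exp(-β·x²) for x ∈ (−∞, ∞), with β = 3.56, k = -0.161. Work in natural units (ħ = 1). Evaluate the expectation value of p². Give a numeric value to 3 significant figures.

p² φ = −ħ² d²φ/dx²; ⟨p²⟩ = −ħ² ∫ φ*·φ'' dx.
Gaussian moments: ∫x^(2j)·e^(−2βx²) dx = (2j−1)!!/(4β)^j · √(π/(2β)), odd powers integrate to 0; here √(π/(2β)) = 0.66426. Derivatives: φ′ = (ik − 2βx)·φ, φ″ = ((ik − 2βx)² − 2β)·φ; the odd-in-x pieces drop out.
⟨p²⟩ = 3.5859.

3.59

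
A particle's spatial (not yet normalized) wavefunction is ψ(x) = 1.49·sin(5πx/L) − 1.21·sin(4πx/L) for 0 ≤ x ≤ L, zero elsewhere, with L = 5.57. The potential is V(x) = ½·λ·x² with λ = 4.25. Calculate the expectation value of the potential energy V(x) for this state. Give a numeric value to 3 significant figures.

34.7

⟨V⟩ = ∫ V(x)·|ψ|² dx / ∫|ψ|² dx.
On 0 ≤ x ≤ L (j ≠ l): ∫sin²(jπx/L) dx = L/2, ∫sin(jπx/L)·sin(lπx/L) dx = 0; diagonal moments ∫x·sin²(jπx/L) dx = L²/4, ∫x²·sin²(jπx/L) dx = L³·(1/6 − 1/(4j²π²)); cross terms ∫x·sin(jπx/L)·sin(lπx/L) dx = 0 for j + l even and −4jlL²/(π²(j² − l²)²) for j + l odd, ∫x²·sin(jπx/L)·sin(lπx/L) dx = (−1)^(j+l)·4jlL³/(π²(j² − l²)²); higher powers the same way via product-to-sum and parts.
State is unnormalized: ∫|ψ|² dx = 10.260, and ∫ψ*·V(x)·ψ dx = 356.31, so ⟨V⟩ = 356.31 / 10.260.
⟨V⟩ = 34.727.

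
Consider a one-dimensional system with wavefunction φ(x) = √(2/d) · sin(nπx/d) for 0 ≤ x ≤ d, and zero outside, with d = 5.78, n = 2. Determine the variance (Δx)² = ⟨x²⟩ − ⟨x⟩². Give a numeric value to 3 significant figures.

2.36

Compute ⟨x⟩ and ⟨x²⟩ separately, then (Δx)² = ⟨x²⟩ − ⟨x⟩².
With sin²θ = (1 − cos2θ)/2 on 0 ≤ x ≤ d: ∫sin²(nπx/d) dx = d/2, ∫x·sin²(nπx/d) dx = d²/4, ∫x²·sin²(nπx/d) dx = d³·(1/6 − 1/(4n²π²)); higher powers xᵏ the same way, integrating xᵏ·cos(2nπx/d) by parts.
⟨x⟩ = 2.8900 and ⟨x²⟩ = 10.713.
(Δx)² = 10.713 − (2.8900)² = 2.3609.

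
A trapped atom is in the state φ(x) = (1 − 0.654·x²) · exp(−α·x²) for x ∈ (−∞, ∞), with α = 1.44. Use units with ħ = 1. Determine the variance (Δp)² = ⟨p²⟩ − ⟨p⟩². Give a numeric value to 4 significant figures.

2.337

Compute ⟨p⟩ and ⟨p²⟩ separately; (Δp)² = ⟨p²⟩ − ⟨p⟩².
Expand each integrand as polynomial × e^(−2αx²) and use ∫x^(2j)·e^(−2αx²) dx = (2j−1)!!/(4α)^j · √(π/(2α)), odd powers → 0; here √(π/(2α)) = 1.0444. Differentiate with the product rule, d/dx e^(−αx²) = −2αx·e^(−αx²).
Normalization: ∫|φ|² dx = 0.84765.
⟨p⟩ = 0.0000 and ⟨p²⟩ = 2.3373.
(Δp)² = 2.3373 − (0.0000)² = 2.3373.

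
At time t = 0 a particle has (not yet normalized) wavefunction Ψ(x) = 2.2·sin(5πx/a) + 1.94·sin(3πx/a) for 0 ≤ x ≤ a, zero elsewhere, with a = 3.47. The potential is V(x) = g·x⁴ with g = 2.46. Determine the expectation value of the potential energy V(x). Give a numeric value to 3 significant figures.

97.0

⟨V⟩ = ∫ V(x)·|Ψ|² dx / ∫|Ψ|² dx.
On 0 ≤ x ≤ a (j ≠ l): ∫sin²(jπx/a) dx = a/2, ∫sin(jπx/a)·sin(lπx/a) dx = 0; diagonal moments ∫x·sin²(jπx/a) dx = a²/4, ∫x²·sin²(jπx/a) dx = a³·(1/6 − 1/(4j²π²)); cross terms ∫x·sin(jπx/a)·sin(lπx/a) dx = 0 for j + l even and −4jla²/(π²(j² − l²)²) for j + l odd, ∫x²·sin(jπx/a)·sin(lπx/a) dx = (−1)^(j+l)·4jla³/(π²(j² − l²)²); higher powers the same way via product-to-sum and parts.
State is unnormalized: ∫|Ψ|² dx = 14.927, and ∫Ψ*·V(x)·Ψ dx = 1447.7, so ⟨V⟩ = 1447.7 / 14.927.
⟨V⟩ = 96.981.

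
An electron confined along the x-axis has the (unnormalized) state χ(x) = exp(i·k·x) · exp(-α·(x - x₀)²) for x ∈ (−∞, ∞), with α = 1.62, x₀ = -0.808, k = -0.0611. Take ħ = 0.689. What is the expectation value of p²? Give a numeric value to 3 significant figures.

p² χ = −ħ² d²χ/dx²; ⟨p²⟩ = −ħ² ∫ χ*·χ'' dx / ∫|χ|² dx.
Gaussian moments (u = x − x₀): ∫u^(2j)·e^(−2αu²) du = (2j−1)!!/(4α)^j · √(π/(2α)), odd powers integrate to 0; here √(π/(2α)) = 0.98470. Derivatives: χ′ = (ik − 2αu)·χ, χ″ = ((ik − 2αu)² − 2α)·χ; the odd-in-u pieces drop out.
State is unnormalized: ∫|χ|² dx = 0.98470, and ∫χ*·(−ħ² χ'') dx = 0.75902, so ⟨p²⟩ = 0.75902 / 0.98470.
⟨p²⟩ = 0.77082.

0.771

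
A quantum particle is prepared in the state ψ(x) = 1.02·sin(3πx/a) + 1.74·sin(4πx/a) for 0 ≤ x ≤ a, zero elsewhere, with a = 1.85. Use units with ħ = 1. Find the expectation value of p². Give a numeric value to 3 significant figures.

p² ψ = −ħ² d²ψ/dx²; ⟨p²⟩ = −ħ² ∫ ψ*·ψ'' dx / ∫|ψ|² dx.
d²/dx² sin(jπx/a) = −(jπ/a)²·sin(jπx/a); on 0 ≤ x ≤ a, ∫sin²(jπx/a) dx = a/2 and ∫sin(jπx/a)·sin(lπx/a) dx = 0 for j ≠ l, so only diagonal terms survive in ∫|ψ|² and ∫ψ·ψ″; ∫ψ·ψ′ dx = [ψ²/2] between the walls = 0.
State is unnormalized: ∫|ψ|² dx = 3.7629, and ∫ψ*·(−ħ² ψ'') dx = 154.19, so ⟨p²⟩ = 154.19 / 3.7629.
⟨p²⟩ = 40.977.

41.0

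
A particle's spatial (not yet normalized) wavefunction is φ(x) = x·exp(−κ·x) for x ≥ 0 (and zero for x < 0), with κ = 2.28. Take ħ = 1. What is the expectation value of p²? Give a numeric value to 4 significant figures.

p² φ = −ħ² d²φ/dx²; ⟨p²⟩ = −ħ² ∫ φ*·φ'' dx / ∫|φ|² dx.
Differentiate x·exp(−κ·x) with the product rule; every integrand then reduces to terms xʲ·e^(−2κx) on [0, ∞), with ∫₀^∞ xʲ·e^(−2κx) dx = j!/(2κ)^(j+1).
State is unnormalized: ∫|φ|² dx = 0.021093, and ∫φ*·(−ħ² φ'') dx = 0.10965, so ⟨p²⟩ = 0.10965 / 0.021093.
⟨p²⟩ = 5.1984.

5.198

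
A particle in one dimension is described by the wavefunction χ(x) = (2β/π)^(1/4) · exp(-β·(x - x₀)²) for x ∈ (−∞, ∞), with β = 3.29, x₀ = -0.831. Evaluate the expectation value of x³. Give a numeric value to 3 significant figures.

-0.763

⟨x³⟩ = ∫ x³·|χ|² dx (integrals over the domain).
Gaussian moments (u = x − x₀): ∫u^(2j)·e^(−2βu²) du = (2j−1)!!/(4β)^j · √(π/(2β)), odd powers integrate to 0; here √(π/(2β)) = 0.69097.
⟨x³⟩ = -0.76329.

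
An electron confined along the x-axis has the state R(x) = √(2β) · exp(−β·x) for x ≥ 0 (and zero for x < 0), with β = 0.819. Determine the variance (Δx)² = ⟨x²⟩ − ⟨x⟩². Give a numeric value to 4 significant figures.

0.3727

Compute ⟨x⟩ and ⟨x²⟩ separately, then (Δx)² = ⟨x²⟩ − ⟨x⟩².
Every integrand reduces to terms xʲ·e^(−2βx) on [0, ∞); use ∫₀^∞ xʲ·e^(−2βx) dx = j!/(2β)^(j+1).
⟨x⟩ = 0.61050 and ⟨x²⟩ = 0.74542.
(Δx)² = 0.74542 − (0.61050)² = 0.37271.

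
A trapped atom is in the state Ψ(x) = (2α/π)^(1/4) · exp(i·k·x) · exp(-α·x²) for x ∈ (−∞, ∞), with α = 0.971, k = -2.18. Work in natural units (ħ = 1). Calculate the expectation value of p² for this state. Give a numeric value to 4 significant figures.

p² Ψ = −ħ² d²Ψ/dx²; ⟨p²⟩ = −ħ² ∫ Ψ*·Ψ'' dx.
Gaussian moments: ∫x^(2j)·e^(−2αx²) dx = (2j−1)!!/(4α)^j · √(π/(2α)), odd powers integrate to 0; here √(π/(2α)) = 1.2719. Derivatives: Ψ′ = (ik − 2αx)·Ψ, Ψ″ = ((ik − 2αx)² − 2α)·Ψ; the odd-in-x pieces drop out.
⟨p²⟩ = 5.7234.

5.723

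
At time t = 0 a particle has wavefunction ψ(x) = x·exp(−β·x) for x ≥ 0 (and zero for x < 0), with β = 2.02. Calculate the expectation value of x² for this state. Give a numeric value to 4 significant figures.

0.7352

⟨x²⟩ = ∫ x²·|ψ|² dx / ∫|ψ|² dx (integrals over the domain).
Every integrand reduces to terms xʲ·e^(−2βx) on [0, ∞); use ∫₀^∞ xʲ·e^(−2βx) dx = j!/(2β)^(j+1).
State is unnormalized: ∫|ψ|² dx = 0.030331, and ∫ψ*·x²·ψ dx = 0.022300, so ⟨x²⟩ = 0.022300 / 0.030331.
⟨x²⟩ = 0.73522.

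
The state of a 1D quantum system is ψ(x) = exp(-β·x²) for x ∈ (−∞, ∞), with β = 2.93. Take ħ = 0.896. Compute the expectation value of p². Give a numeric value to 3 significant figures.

p² ψ = −ħ² d²ψ/dx²; ⟨p²⟩ = −ħ² ∫ ψ*·ψ'' dx / ∫|ψ|² dx.
Gaussian moments: ∫x^(2j)·e^(−2βx²) dx = (2j−1)!!/(4β)^j · √(π/(2β)), odd powers integrate to 0; here √(π/(2β)) = 0.73219. Derivatives: d/dx e^(−βx²) = −2βx·e^(−βx²), d²/dx² e^(−βx²) = (4β²x² − 2β)·e^(−βx²).
State is unnormalized: ∫|ψ|² dx = 0.73219, and ∫ψ*·(−ħ² ψ'') dx = 1.7223, so ⟨p²⟩ = 1.7223 / 0.73219.
⟨p²⟩ = 2.3523.

2.35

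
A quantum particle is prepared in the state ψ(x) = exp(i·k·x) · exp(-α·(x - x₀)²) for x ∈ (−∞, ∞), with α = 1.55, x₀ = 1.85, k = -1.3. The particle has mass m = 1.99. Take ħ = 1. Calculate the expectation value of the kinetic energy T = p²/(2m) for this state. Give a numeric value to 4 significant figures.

0.8141

T = −(ħ²/2m) d²/dx², so ⟨T⟩ = −(ħ²/2m) ∫ ψ*·ψ'' dx / ∫|ψ|² dx; with m = 1.99.
Gaussian moments (u = x − x₀): ∫u^(2j)·e^(−2αu²) du = (2j−1)!!/(4α)^j · √(π/(2α)), odd powers integrate to 0; here √(π/(2α)) = 1.0067. Derivatives: ψ′ = (ik − 2αu)·ψ, ψ″ = ((ik − 2αu)² − 2α)·ψ; the odd-in-u pieces drop out.
State is unnormalized: ∫|ψ|² dx = 1.0067, and ∫ψ*·(−ħ²/2m · ψ'') dx = 0.81951, so ⟨T⟩ = 0.81951 / 1.0067.
⟨T⟩ = 0.81407.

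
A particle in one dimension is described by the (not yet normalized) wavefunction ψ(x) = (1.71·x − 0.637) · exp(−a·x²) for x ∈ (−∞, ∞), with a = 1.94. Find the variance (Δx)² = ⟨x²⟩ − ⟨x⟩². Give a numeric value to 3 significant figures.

Compute ⟨x⟩ and ⟨x²⟩ separately, then (Δx)² = ⟨x²⟩ − ⟨x⟩².
Expand each integrand as polynomial × e^(−2ax²) and use ∫x^(2j)·e^(−2ax²) dx = (2j−1)!!/(4a)^j · √(π/(2a)), odd powers → 0; here √(π/(2a)) = 0.89983.
Normalization: ∫|ψ|² dx = 0.70419.
⟨x⟩ = -0.35873 and ⟨x²⟩ = 0.25296.
(Δx)² = 0.25296 − (-0.35873)² = 0.12427.

0.124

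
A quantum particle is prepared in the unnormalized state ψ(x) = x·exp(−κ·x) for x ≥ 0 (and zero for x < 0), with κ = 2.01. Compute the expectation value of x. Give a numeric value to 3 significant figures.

⟨x⟩ = ∫ x·|ψ|² dx / ∫|ψ|² dx (integrals over the domain).
Every integrand reduces to terms xʲ·e^(−2κx) on [0, ∞); use ∫₀^∞ xʲ·e^(−2κx) dx = j!/(2κ)^(j+1).
State is unnormalized: ∫|ψ|² dx = 0.030786, and ∫ψ*·x·ψ dx = 0.022975, so ⟨x⟩ = 0.022975 / 0.030786.
⟨x⟩ = 0.74627.

0.746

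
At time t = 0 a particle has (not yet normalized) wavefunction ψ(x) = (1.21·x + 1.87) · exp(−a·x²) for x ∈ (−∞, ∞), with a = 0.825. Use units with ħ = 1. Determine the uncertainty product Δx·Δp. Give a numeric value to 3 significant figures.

0.503

Δx = √(⟨x²⟩−⟨x⟩²), Δp = √(⟨p²⟩−⟨p⟩²).
Expand each integrand as polynomial × e^(−2ax²) and use ∫x^(2j)·e^(−2ax²) dx = (2j−1)!!/(4a)^j · √(π/(2a)), odd powers → 0; here √(π/(2a)) = 1.3799. Differentiate with the product rule, d/dx e^(−ax²) = −2ax·e^(−ax²).
Normalization: ∫|ψ|² dx = 5.4374.
⟨x⟩ = 0.34800, ⟨x²⟩ = 0.37127 ⇒ Δx = 0.50016.
⟨p⟩ = 0.0000, ⟨p²⟩ = 1.0108 ⇒ Δp = 1.0054.
Δx·Δp = 0.50285.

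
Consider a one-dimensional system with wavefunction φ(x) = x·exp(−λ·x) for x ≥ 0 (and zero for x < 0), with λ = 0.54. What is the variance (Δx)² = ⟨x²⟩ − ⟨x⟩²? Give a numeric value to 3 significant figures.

Compute ⟨x⟩ and ⟨x²⟩ separately, then (Δx)² = ⟨x²⟩ − ⟨x⟩².
Every integrand reduces to terms xʲ·e^(−2λx) on [0, ∞); use ∫₀^∞ xʲ·e^(−2λx) dx = j!/(2λ)^(j+1).
Normalization: ∫|φ|² dx = 1.5877.
⟨x⟩ = 2.7778 and ⟨x²⟩ = 10.288.
(Δx)² = 10.288 − (2.7778)² = 2.5720.

2.57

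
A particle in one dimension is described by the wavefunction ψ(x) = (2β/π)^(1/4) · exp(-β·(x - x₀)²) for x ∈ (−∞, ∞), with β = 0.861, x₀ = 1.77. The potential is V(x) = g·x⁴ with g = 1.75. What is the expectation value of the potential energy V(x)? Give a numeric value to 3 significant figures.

27.2

⟨V⟩ = ∫ V(x)·|ψ|² dx.
Gaussian moments (u = x − x₀): ∫u^(2j)·e^(−2βu²) du = (2j−1)!!/(4β)^j · √(π/(2β)), odd powers integrate to 0; here √(π/(2β)) = 1.3507.
⟨V⟩ = 27.171.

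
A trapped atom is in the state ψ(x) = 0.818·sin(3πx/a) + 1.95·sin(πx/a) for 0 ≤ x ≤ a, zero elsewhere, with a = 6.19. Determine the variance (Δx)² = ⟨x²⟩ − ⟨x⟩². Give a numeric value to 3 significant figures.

2.55

Compute ⟨x⟩ and ⟨x²⟩ separately, then (Δx)² = ⟨x²⟩ − ⟨x⟩².
On 0 ≤ x ≤ a (j ≠ l): ∫sin²(jπx/a) dx = a/2, ∫sin(jπx/a)·sin(lπx/a) dx = 0; diagonal moments ∫x·sin²(jπx/a) dx = a²/4, ∫x²·sin²(jπx/a) dx = a³·(1/6 − 1/(4j²π²)); cross terms ∫x·sin(jπx/a)·sin(lπx/a) dx = 0 for j + l even and −4jla²/(π²(j² − l²)²) for j + l odd, ∫x²·sin(jπx/a)·sin(lπx/a) dx = (−1)^(j+l)·4jla³/(π²(j² − l²)²); higher powers the same way via product-to-sum and parts.
Normalization: ∫|ψ|² dx = 13.840.
⟨x⟩ = 3.0950 and ⟨x²⟩ = 12.128.
(Δx)² = 12.128 − (3.0950)² = 2.5487.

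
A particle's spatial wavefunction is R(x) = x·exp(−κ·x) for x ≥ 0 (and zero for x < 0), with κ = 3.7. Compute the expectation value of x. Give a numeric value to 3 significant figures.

0.405

⟨x⟩ = ∫ x·|R|² dx / ∫|R|² dx (integrals over the domain).
Every integrand reduces to terms xʲ·e^(−2κx) on [0, ∞); use ∫₀^∞ xʲ·e^(−2κx) dx = j!/(2κ)^(j+1).
State is unnormalized: ∫|R|² dx = 0.0049355, and ∫R*·x·R dx = 0.0020009, so ⟨x⟩ = 0.0020009 / 0.0049355.
⟨x⟩ = 0.40541.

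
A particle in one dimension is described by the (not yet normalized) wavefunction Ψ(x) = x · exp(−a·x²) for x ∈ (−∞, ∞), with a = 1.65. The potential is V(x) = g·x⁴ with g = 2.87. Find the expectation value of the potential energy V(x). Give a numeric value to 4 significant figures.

0.9883

⟨V⟩ = ∫ V(x)·|Ψ|² dx / ∫|Ψ|² dx.
Expand each integrand as polynomial × e^(−2ax²) and use ∫x^(2j)·e^(−2ax²) dx = (2j−1)!!/(4a)^j · √(π/(2a)), odd powers → 0; here √(π/(2a)) = 0.97570.
State is unnormalized: ∫|Ψ|² dx = 0.14783, and ∫Ψ*·V(x)·Ψ dx = 0.14610, so ⟨V⟩ = 0.14610 / 0.14783.
⟨V⟩ = 0.98829.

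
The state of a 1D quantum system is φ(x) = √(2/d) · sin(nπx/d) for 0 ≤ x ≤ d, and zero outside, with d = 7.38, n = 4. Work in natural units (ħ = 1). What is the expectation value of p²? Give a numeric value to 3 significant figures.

2.90

p² φ = −ħ² d²φ/dx²; ⟨p²⟩ = −ħ² ∫ φ*·φ'' dx.
d/dx sin(nπx/d) = (nπ/d)·cos(nπx/d) and d²/dx² sin(nπx/d) = −(nπ/d)²·sin(nπx/d); on 0 ≤ x ≤ d, ∫sin²(nπx/d) dx = d/2 and ∫sin(nπx/d)·cos(nπx/d) dx = 0.
⟨p²⟩ = 2.8994.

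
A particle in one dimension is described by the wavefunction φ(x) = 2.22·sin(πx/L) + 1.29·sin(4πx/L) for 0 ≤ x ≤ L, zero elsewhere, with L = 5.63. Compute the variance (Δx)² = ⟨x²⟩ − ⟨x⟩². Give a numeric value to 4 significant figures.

1.411

Compute ⟨x⟩ and ⟨x²⟩ separately, then (Δx)² = ⟨x²⟩ − ⟨x⟩².
On 0 ≤ x ≤ L (j ≠ l): ∫sin²(jπx/L) dx = L/2, ∫sin(jπx/L)·sin(lπx/L) dx = 0; diagonal moments ∫x·sin²(jπx/L) dx = L²/4, ∫x²·sin²(jπx/L) dx = L³·(1/6 − 1/(4j²π²)); cross terms ∫x·sin(jπx/L)·sin(lπx/L) dx = 0 for j + l even and −4jlL²/(π²(j² − l²)²) for j + l odd, ∫x²·sin(jπx/L)·sin(lπx/L) dx = (−1)^(j+l)·4jlL³/(π²(j² − l²)²); higher powers the same way via product-to-sum and parts.
Normalization: ∫|φ|² dx = 18.558.
⟨x⟩ = 2.7445 and ⟨x²⟩ = 8.9430.
(Δx)² = 8.9430 − (2.7445)² = 1.4107.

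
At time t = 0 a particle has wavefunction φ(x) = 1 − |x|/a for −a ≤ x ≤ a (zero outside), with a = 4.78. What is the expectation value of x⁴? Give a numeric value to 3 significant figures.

14.9

⟨x⁴⟩ = ∫ x⁴·|φ|² dx / ∫|φ|² dx (integrals over the domain).
φ is even, so ∫ over [−a, a] = 2∫₀ᵃ with φ = 1 − x/a there: ∫₀ᵃ (1 − x/a)² dx = a/3, ∫₀ᵃ x²(1 − x/a)² dx = a³/30, ∫₀ᵃ x⁴(1 − x/a)² dx = a⁵/105.
State is unnormalized: ∫|φ|² dx = 3.1867, and ∫φ*·x⁴·φ dx = 47.531, so ⟨x⁴⟩ = 47.531 / 3.1867.
⟨x⁴⟩ = 14.916.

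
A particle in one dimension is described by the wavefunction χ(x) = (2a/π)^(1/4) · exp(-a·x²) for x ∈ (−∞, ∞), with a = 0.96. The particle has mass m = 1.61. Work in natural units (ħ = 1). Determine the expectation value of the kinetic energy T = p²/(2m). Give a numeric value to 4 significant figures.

0.2981

T = −(ħ²/2m) d²/dx², so ⟨T⟩ = −(ħ²/2m) ∫ χ*·χ'' dx; with m = 1.61.
Gaussian moments: ∫x^(2j)·e^(−2ax²) dx = (2j−1)!!/(4a)^j · √(π/(2a)), odd powers integrate to 0; here √(π/(2a)) = 1.2792. Derivatives: d/dx e^(−ax²) = −2ax·e^(−ax²), d²/dx² e^(−ax²) = (4a²x² − 2a)·e^(−ax²).
⟨T⟩ = 0.29814.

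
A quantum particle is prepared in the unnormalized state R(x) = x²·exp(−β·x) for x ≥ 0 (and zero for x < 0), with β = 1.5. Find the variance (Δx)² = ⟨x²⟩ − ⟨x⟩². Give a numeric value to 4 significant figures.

Compute ⟨x⟩ and ⟨x²⟩ separately, then (Δx)² = ⟨x²⟩ − ⟨x⟩².
Every integrand reduces to terms xʲ·e^(−2βx) on [0, ∞); use ∫₀^∞ xʲ·e^(−2βx) dx = j!/(2β)^(j+1).
Normalization: ∫|R|² dx = 0.098765.
⟨x⟩ = 1.6667 and ⟨x²⟩ = 3.3333.
(Δx)² = 3.3333 − (1.6667)² = 0.55556.

0.5556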